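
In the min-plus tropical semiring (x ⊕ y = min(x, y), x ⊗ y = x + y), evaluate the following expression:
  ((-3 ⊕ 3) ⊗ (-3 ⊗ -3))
((-3 ⊕ 3) ⊗ (-3 ⊗ -3)) = -9

Expand innermost to outermost. Recall ⊕ takes the minimum of its arguments and ⊗ takes their sum. Working out the expression ((-3 ⊕ 3) ⊗ (-3 ⊗ -3)) gives -9.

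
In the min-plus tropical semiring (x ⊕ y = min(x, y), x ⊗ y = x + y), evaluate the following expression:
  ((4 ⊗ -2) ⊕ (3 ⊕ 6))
((4 ⊗ -2) ⊕ (3 ⊕ 6)) = 2

Expand innermost to outermost. Recall ⊕ takes the minimum of its arguments and ⊗ takes their sum. Working out the expression ((4 ⊗ -2) ⊕ (3 ⊕ 6)) gives 2.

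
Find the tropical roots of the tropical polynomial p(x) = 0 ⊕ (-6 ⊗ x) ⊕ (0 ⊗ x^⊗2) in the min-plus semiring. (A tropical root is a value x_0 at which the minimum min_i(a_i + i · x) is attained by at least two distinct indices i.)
Roots: {-6, 6}

Each tropical root is a break point of the lower envelope of the lines y = a_i + i · x (there are 3 lines, with slopes 0, 1, ..., 2). Only the lines that attain the minimum somewhere contribute to roots; other lines are dominated. Here the surviving (envelope) indices are i = 2, i = 1, i = 0.
Intersections between consecutive envelope lines give the roots: for adjacent envelope indices i < j the intersection is x = (a_i − a_j) / (j − i). Reading off the sorted break points: {-6, 6}.
Verification: at each break x_0, at least two indices attain the minimum of min_i(a_i + i · x_0).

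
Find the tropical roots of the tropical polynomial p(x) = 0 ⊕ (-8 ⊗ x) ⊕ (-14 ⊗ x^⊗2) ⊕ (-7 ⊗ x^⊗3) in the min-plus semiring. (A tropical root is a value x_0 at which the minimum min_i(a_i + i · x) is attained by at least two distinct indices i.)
Roots: {-7, 6, 8}

Each tropical root is a break point of the lower envelope of the lines y = a_i + i · x (there are 4 lines, with slopes 0, 1, ..., 3). Only the lines that attain the minimum somewhere contribute to roots; other lines are dominated. Here the surviving (envelope) indices are i = 3, i = 2, i = 1, i = 0.
Intersections between consecutive envelope lines give the roots: for adjacent envelope indices i < j the intersection is x = (a_i − a_j) / (j − i). Reading off the sorted break points: {-7, 6, 8}.
Verification: at each break x_0, at least two indices attain the minimum of min_i(a_i + i · x_0).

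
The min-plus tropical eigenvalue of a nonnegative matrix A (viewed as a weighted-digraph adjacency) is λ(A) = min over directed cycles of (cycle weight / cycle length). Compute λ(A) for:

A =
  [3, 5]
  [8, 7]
λ(A) = 3

Enumerate directed cycles and compute their means (weight / length). Sample:
  cycle 0 → 0: weight = 3, length = 1, mean = 3/1 ≈ 3.000
  cycle 1 → 1: weight = 7, length = 1, mean = 7/1 ≈ 7.000
  cycle 0 → 1 → 0: weight = 13, length = 2, mean = 13/2 ≈ 6.500
  cycle 1 → 0 → 1: weight = 13, length = 2, mean = 13/2 ≈ 6.500
Minimum mean = 3.000, attained e.g. along the cycle 0 → 0 with weight 3 and length 1. So λ(A) = 3/1 = 3.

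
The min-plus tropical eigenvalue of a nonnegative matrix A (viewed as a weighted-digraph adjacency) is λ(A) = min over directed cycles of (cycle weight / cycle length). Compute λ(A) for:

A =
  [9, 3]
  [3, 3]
λ(A) = 3

Enumerate directed cycles and compute their means (weight / length). Sample:
  cycle 0 → 0: weight = 9, length = 1, mean = 9/1 ≈ 9.000
  cycle 1 → 1: weight = 3, length = 1, mean = 3/1 ≈ 3.000
  cycle 0 → 1 → 0: weight = 6, length = 2, mean = 6/2 ≈ 3.000
  cycle 1 → 0 → 1: weight = 6, length = 2, mean = 6/2 ≈ 3.000
Minimum mean = 3.000, attained e.g. along the cycle 1 → 1 with weight 3 and length 1. So λ(A) = 3/1 = 3.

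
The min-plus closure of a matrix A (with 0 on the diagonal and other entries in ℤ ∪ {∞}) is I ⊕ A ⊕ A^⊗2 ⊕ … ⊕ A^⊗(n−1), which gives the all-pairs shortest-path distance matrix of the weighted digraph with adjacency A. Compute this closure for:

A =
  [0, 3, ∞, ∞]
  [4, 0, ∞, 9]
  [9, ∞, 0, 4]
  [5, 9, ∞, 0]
Closure =
  [0, 3, ∞, 12]
  [4, 0, ∞, 9]
  [9, 12, 0, 4]
  [5, 8, ∞, 0]

This is the Floyd-Warshall all-pairs shortest-path computation. For each intermediate vertex k = 0, 1, …, 3, update dist[i][j] ← min(dist[i][j], dist[i][k] + dist[k][j]). The final matrix gives, for each (i, j), the minimum total weight of any directed path from i to j (possibly empty when i = j).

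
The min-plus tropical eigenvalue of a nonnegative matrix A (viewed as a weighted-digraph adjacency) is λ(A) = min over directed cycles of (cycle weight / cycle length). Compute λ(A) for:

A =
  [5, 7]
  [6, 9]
λ(A) = 5

Enumerate directed cycles and compute their means (weight / length). Sample:
  cycle 0 → 0: weight = 5, length = 1, mean = 5/1 ≈ 5.000
  cycle 1 → 1: weight = 9, length = 1, mean = 9/1 ≈ 9.000
  cycle 0 → 1 → 0: weight = 13, length = 2, mean = 13/2 ≈ 6.500
  cycle 1 → 0 → 1: weight = 13, length = 2, mean = 13/2 ≈ 6.500
Minimum mean = 5.000, attained e.g. along the cycle 0 → 0 with weight 5 and length 1. So λ(A) = 5/1 = 5.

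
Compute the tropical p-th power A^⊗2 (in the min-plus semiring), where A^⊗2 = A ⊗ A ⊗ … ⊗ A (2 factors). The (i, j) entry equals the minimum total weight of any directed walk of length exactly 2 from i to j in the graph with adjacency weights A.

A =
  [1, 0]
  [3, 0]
A^⊗2 =
  [2, 0]
  [3, 0]

Each entry (A^⊗2)_ij equals the minimum over all length-2 walks i = v_0 → v_1 → … → v_2 = j of Σ_t A[v_t][v_{t+1}]. For example, for (i, j) = (0, 1) we minimise over 2 possible intermediate vertex sequences; the minimum is 0, attained along the walk 0 → 1 → 1.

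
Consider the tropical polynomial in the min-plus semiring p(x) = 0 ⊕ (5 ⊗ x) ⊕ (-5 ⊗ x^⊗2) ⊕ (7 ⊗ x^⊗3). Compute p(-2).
p(-2) = -9

A tropical monomial a ⊗ x^⊗i evaluates to a + i · x. Evaluating each term at x = -2:
  Term 0 contributes 0 + 0 · -2 = 0
  Term 1 contributes 5 + 1 · -2 = 3
  Term 2 contributes -5 + 2 · -2 = -9
  Term 3 contributes 7 + 3 · -2 = 1
p(-2) = ⊕ of these = min[0, 3, -9, 1] = -9.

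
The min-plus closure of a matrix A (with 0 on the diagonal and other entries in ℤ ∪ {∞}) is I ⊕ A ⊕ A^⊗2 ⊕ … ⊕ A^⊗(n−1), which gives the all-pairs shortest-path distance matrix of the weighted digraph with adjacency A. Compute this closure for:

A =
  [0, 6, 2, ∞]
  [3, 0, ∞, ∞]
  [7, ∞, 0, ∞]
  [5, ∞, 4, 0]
Closure =
  [0, 6, 2, ∞]
  [3, 0, 5, ∞]
  [7, 13, 0, ∞]
  [5, 11, 4, 0]

This is the Floyd-Warshall all-pairs shortest-path computation. For each intermediate vertex k = 0, 1, …, 3, update dist[i][j] ← min(dist[i][j], dist[i][k] + dist[k][j]). The final matrix gives, for each (i, j), the minimum total weight of any directed path from i to j (possibly empty when i = j).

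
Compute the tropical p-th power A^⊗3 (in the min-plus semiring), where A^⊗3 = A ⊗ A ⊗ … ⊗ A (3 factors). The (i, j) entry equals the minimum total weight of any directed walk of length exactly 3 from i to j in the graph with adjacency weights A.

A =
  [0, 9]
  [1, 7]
A^⊗3 =
  [0, 9]
  [1, 10]

Each entry (A^⊗3)_ij equals the minimum over all length-3 walks i = v_0 → v_1 → … → v_3 = j of Σ_t A[v_t][v_{t+1}]. For example, for (i, j) = (0, 1) we minimise over 4 possible intermediate vertex sequences; the minimum is 9, attained along the walk 0 → 0 → 0 → 1.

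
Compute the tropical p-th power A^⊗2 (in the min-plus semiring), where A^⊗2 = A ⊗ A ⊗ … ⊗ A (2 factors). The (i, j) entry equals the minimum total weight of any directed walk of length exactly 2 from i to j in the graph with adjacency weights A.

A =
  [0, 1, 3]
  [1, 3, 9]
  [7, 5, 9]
A^⊗2 =
  [0, 1, 3]
  [1, 2, 4]
  [6, 8, 10]

Each entry (A^⊗2)_ij equals the minimum over all length-2 walks i = v_0 → v_1 → … → v_2 = j of Σ_t A[v_t][v_{t+1}]. For example, for (i, j) = (0, 2) we minimise over 3 possible intermediate vertex sequences; the minimum is 3, attained along the walk 0 → 0 → 2.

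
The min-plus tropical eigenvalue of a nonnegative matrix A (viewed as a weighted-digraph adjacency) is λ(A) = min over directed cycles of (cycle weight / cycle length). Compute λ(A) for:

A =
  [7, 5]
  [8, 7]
λ(A) = 13/2

Enumerate directed cycles and compute their means (weight / length). Sample:
  cycle 0 → 0: weight = 7, length = 1, mean = 7/1 ≈ 7.000
  cycle 1 → 1: weight = 7, length = 1, mean = 7/1 ≈ 7.000
  cycle 0 → 1 → 0: weight = 13, length = 2, mean = 13/2 ≈ 6.500
  cycle 1 → 0 → 1: weight = 13, length = 2, mean = 13/2 ≈ 6.500
Minimum mean = 6.500, attained e.g. along the cycle 0 → 1 → 0 with weight 13 and length 2. So λ(A) = 13/2 = 13/2.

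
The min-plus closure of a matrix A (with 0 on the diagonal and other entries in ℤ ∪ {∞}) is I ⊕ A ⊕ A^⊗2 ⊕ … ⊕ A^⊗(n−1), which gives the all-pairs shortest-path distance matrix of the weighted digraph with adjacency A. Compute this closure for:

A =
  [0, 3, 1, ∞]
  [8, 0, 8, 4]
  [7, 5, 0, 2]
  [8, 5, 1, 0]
Closure =
  [0, 3, 1, 3]
  [8, 0, 5, 4]
  [7, 5, 0, 2]
  [8, 5, 1, 0]

This is the Floyd-Warshall all-pairs shortest-path computation. For each intermediate vertex k = 0, 1, …, 3, update dist[i][j] ← min(dist[i][j], dist[i][k] + dist[k][j]). The final matrix gives, for each (i, j), the minimum total weight of any directed path from i to j (possibly empty when i = j).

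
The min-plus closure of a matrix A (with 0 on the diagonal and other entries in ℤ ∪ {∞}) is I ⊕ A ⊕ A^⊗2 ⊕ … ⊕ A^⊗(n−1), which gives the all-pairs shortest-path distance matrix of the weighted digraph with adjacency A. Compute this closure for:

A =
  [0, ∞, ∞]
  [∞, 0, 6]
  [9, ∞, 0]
Closure =
  [0, ∞, ∞]
  [15, 0, 6]
  [9, ∞, 0]

This is the Floyd-Warshall all-pairs shortest-path computation. For each intermediate vertex k = 0, 1, …, 2, update dist[i][j] ← min(dist[i][j], dist[i][k] + dist[k][j]). The final matrix gives, for each (i, j), the minimum total weight of any directed path from i to j (possibly empty when i = j).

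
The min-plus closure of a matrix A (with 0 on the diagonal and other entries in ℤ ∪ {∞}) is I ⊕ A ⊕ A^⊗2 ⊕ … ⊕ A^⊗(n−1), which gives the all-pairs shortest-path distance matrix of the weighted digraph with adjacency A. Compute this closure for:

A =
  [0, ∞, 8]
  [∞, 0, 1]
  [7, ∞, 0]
Closure =
  [0, ∞, 8]
  [8, 0, 1]
  [7, ∞, 0]

This is the Floyd-Warshall all-pairs shortest-path computation. For each intermediate vertex k = 0, 1, …, 2, update dist[i][j] ← min(dist[i][j], dist[i][k] + dist[k][j]). The final matrix gives, for each (i, j), the minimum total weight of any directed path from i to j (possibly empty when i = j).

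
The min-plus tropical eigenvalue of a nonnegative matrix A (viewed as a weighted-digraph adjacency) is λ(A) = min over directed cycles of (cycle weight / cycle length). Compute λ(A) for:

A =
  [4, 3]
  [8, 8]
λ(A) = 4

Enumerate directed cycles and compute their means (weight / length). Sample:
  cycle 0 → 0: weight = 4, length = 1, mean = 4/1 ≈ 4.000
  cycle 1 → 1: weight = 8, length = 1, mean = 8/1 ≈ 8.000
  cycle 0 → 1 → 0: weight = 11, length = 2, mean = 11/2 ≈ 5.500
  cycle 1 → 0 → 1: weight = 11, length = 2, mean = 11/2 ≈ 5.500
Minimum mean = 4.000, attained e.g. along the cycle 0 → 0 with weight 4 and length 1. So λ(A) = 4/1 = 4.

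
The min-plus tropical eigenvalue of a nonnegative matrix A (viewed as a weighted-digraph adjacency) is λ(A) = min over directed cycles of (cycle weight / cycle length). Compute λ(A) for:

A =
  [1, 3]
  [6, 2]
λ(A) = 1

Enumerate directed cycles and compute their means (weight / length). Sample:
  cycle 0 → 0: weight = 1, length = 1, mean = 1/1 ≈ 1.000
  cycle 1 → 1: weight = 2, length = 1, mean = 2/1 ≈ 2.000
  cycle 0 → 1 → 0: weight = 9, length = 2, mean = 9/2 ≈ 4.500
  cycle 1 → 0 → 1: weight = 9, length = 2, mean = 9/2 ≈ 4.500
Minimum mean = 1.000, attained e.g. along the cycle 0 → 0 with weight 1 and length 1. So λ(A) = 1/1 = 1.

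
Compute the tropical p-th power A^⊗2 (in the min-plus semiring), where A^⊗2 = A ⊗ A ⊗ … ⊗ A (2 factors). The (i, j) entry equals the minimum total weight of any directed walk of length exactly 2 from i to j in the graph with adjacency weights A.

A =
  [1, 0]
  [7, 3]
A^⊗2 =
  [2, 1]
  [8, 6]

Each entry (A^⊗2)_ij equals the minimum over all length-2 walks i = v_0 → v_1 → … → v_2 = j of Σ_t A[v_t][v_{t+1}]. For example, for (i, j) = (0, 1) we minimise over 2 possible intermediate vertex sequences; the minimum is 1, attained along the walk 0 → 0 → 1.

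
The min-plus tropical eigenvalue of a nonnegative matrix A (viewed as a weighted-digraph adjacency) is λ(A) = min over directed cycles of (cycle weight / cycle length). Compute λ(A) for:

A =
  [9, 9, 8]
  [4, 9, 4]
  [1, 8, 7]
λ(A) = 9/2

Enumerate directed cycles and compute their means (weight / length). Sample:
  cycle 0 → 0: weight = 9, length = 1, mean = 9/1 ≈ 9.000
  cycle 1 → 1: weight = 9, length = 1, mean = 9/1 ≈ 9.000
  cycle 2 → 2: weight = 7, length = 1, mean = 7/1 ≈ 7.000
  cycle 0 → 1 → 0: weight = 13, length = 2, mean = 13/2 ≈ 6.500
  cycle 0 → 2 → 0: weight = 9, length = 2, mean = 9/2 ≈ 4.500
  cycle 1 → 0 → 1: weight = 13, length = 2, mean = 13/2 ≈ 6.500
Minimum mean = 4.500, attained e.g. along the cycle 0 → 2 → 0 with weight 9 and length 2. So λ(A) = 9/2 = 9/2.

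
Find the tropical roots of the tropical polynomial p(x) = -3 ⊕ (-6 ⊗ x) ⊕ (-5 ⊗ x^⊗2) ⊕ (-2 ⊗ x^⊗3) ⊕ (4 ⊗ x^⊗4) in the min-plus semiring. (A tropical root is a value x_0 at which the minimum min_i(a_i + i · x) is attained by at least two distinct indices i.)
Roots: {-6, -3, -1, 3}

Each tropical root is a break point of the lower envelope of the lines y = a_i + i · x (there are 5 lines, with slopes 0, 1, ..., 4). Only the lines that attain the minimum somewhere contribute to roots; other lines are dominated. Here the surviving (envelope) indices are i = 4, i = 3, i = 2, i = 1, i = 0.
Intersections between consecutive envelope lines give the roots: for adjacent envelope indices i < j the intersection is x = (a_i − a_j) / (j − i). Reading off the sorted break points: {-6, -3, -1, 3}.
Verification: at each break x_0, at least two indices attain the minimum of min_i(a_i + i · x_0).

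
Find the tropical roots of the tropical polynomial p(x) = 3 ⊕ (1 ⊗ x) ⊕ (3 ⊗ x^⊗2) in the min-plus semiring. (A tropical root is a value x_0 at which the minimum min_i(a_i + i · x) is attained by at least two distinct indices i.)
Roots: {-2, 2}

Each tropical root is a break point of the lower envelope of the lines y = a_i + i · x (there are 3 lines, with slopes 0, 1, ..., 2). Only the lines that attain the minimum somewhere contribute to roots; other lines are dominated. Here the surviving (envelope) indices are i = 2, i = 1, i = 0.
Intersections between consecutive envelope lines give the roots: for adjacent envelope indices i < j the intersection is x = (a_i − a_j) / (j − i). Reading off the sorted break points: {-2, 2}.
Verification: at each break x_0, at least two indices attain the minimum of min_i(a_i + i · x_0).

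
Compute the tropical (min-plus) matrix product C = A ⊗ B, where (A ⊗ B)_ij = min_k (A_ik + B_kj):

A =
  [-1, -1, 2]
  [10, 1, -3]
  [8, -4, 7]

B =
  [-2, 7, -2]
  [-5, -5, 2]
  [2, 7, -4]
A ⊗ B =
  [-6, -6, -3]
  [-4, -4, -7]
  [-9, -9, -2]

Apply the min-plus product entry-by-entry:
  C[0][0] = min over k of (A[0][0] + B[0][0] = -1 + -2 = -3, A[0][1] + B[1][0] = -1 + -5 = -6, A[0][2] + B[2][0] = 2 + 2 = 4) = -6 (attained at k = 1)
  C[0][1] = min over k of (A[0][0] + B[0][1] = -1 + 7 = 6, A[0][1] + B[1][1] = -1 + -5 = -6, A[0][2] + B[2][1] = 2 + 7 = 9) = -6 (attained at k = 1)
  C[0][2] = min over k of (A[0][0] + B[0][2] = -1 + -2 = -3, A[0][1] + B[1][2] = -1 + 2 = 1, A[0][2] + B[2][2] = 2 + -4 = -2) = -3 (attained at k = 0)
  C[1][0] = min over k of (A[1][0] + B[0][0] = 10 + -2 = 8, A[1][1] + B[1][0] = 1 + -5 = -4, A[1][2] + B[2][0] = -3 + 2 = -1) = -4 (attained at k = 1)
  C[1][1] = min over k of (A[1][0] + B[0][1] = 10 + 7 = 17, A[1][1] + B[1][1] = 1 + -5 = -4, A[1][2] + B[2][1] = -3 + 7 = 4) = -4 (attained at k = 1)
  C[1][2] = min over k of (A[1][0] + B[0][2] = 10 + -2 = 8, A[1][1] + B[1][2] = 1 + 2 = 3, A[1][2] + B[2][2] = -3 + -4 = -7) = -7 (attained at k = 2)
  C[2][0] = min over k of (A[2][0] + B[0][0] = 8 + -2 = 6, A[2][1] + B[1][0] = -4 + -5 = -9, A[2][2] + B[2][0] = 7 + 2 = 9) = -9 (attained at k = 1)
  C[2][1] = min over k of (A[2][0] + B[0][1] = 8 + 7 = 15, A[2][1] + B[1][1] = -4 + -5 = -9, A[2][2] + B[2][1] = 7 + 7 = 14) = -9 (attained at k = 1)
  C[2][2] = min over k of (A[2][0] + B[0][2] = 8 + -2 = 6, A[2][1] + B[1][2] = -4 + 2 = -2, A[2][2] + B[2][2] = 7 + -4 = 3) = -2 (attained at k = 1)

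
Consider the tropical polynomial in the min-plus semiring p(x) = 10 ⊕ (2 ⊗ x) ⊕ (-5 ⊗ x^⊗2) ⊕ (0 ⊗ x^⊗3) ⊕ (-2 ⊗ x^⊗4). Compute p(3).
p(3) = 1

A tropical monomial a ⊗ x^⊗i evaluates to a + i · x. Evaluating each term at x = 3:
  Term 0 contributes 10 + 0 · 3 = 10
  Term 1 contributes 2 + 1 · 3 = 5
  Term 2 contributes -5 + 2 · 3 = 1
  Term 3 contributes 0 + 3 · 3 = 9
  Term 4 contributes -2 + 4 · 3 = 10
p(3) = ⊕ of these = min[10, 5, 1, 9, 10] = 1.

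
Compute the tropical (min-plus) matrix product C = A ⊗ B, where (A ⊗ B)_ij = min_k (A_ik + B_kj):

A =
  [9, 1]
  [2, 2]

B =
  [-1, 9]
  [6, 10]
A ⊗ B =
  [7, 11]
  [1, 11]

Apply the min-plus product entry-by-entry:
  C[0][0] = min over k of (A[0][0] + B[0][0] = 9 + -1 = 8, A[0][1] + B[1][0] = 1 + 6 = 7) = 7 (attained at k = 1)
  C[0][1] = min over k of (A[0][0] + B[0][1] = 9 + 9 = 18, A[0][1] + B[1][1] = 1 + 10 = 11) = 11 (attained at k = 1)
  C[1][0] = min over k of (A[1][0] + B[0][0] = 2 + -1 = 1, A[1][1] + B[1][0] = 2 + 6 = 8) = 1 (attained at k = 0)
  C[1][1] = min over k of (A[1][0] + B[0][1] = 2 + 9 = 11, A[1][1] + B[1][1] = 2 + 10 = 12) = 11 (attained at k = 0)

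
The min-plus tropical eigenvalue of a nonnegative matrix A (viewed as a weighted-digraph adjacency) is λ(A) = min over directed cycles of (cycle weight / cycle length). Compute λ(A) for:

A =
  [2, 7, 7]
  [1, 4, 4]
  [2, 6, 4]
λ(A) = 2

Enumerate directed cycles and compute their means (weight / length). Sample:
  cycle 0 → 0: weight = 2, length = 1, mean = 2/1 ≈ 2.000
  cycle 1 → 1: weight = 4, length = 1, mean = 4/1 ≈ 4.000
  cycle 2 → 2: weight = 4, length = 1, mean = 4/1 ≈ 4.000
  cycle 0 → 1 → 0: weight = 8, length = 2, mean = 8/2 ≈ 4.000
  cycle 0 → 2 → 0: weight = 9, length = 2, mean = 9/2 ≈ 4.500
  cycle 1 → 0 → 1: weight = 8, length = 2, mean = 8/2 ≈ 4.000
Minimum mean = 2.000, attained e.g. along the cycle 0 → 0 with weight 2 and length 1. So λ(A) = 2/1 = 2.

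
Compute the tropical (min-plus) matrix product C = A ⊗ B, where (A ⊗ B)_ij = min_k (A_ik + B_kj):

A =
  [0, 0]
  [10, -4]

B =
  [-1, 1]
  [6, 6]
A ⊗ B =
  [-1, 1]
  [2, 2]

Apply the min-plus product entry-by-entry:
  C[0][0] = min over k of (A[0][0] + B[0][0] = 0 + -1 = -1, A[0][1] + B[1][0] = 0 + 6 = 6) = -1 (attained at k = 0)
  C[0][1] = min over k of (A[0][0] + B[0][1] = 0 + 1 = 1, A[0][1] + B[1][1] = 0 + 6 = 6) = 1 (attained at k = 0)
  C[1][0] = min over k of (A[1][0] + B[0][0] = 10 + -1 = 9, A[1][1] + B[1][0] = -4 + 6 = 2) = 2 (attained at k = 1)
  C[1][1] = min over k of (A[1][0] + B[0][1] = 10 + 1 = 11, A[1][1] + B[1][1] = -4 + 6 = 2) = 2 (attained at k = 1)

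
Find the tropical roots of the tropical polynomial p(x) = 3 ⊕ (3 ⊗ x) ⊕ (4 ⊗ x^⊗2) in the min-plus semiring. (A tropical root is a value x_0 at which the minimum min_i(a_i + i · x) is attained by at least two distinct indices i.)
Roots: {-1, 0}

Each tropical root is a break point of the lower envelope of the lines y = a_i + i · x (there are 3 lines, with slopes 0, 1, ..., 2). Only the lines that attain the minimum somewhere contribute to roots; other lines are dominated. Here the surviving (envelope) indices are i = 2, i = 1, i = 0.
Intersections between consecutive envelope lines give the roots: for adjacent envelope indices i < j the intersection is x = (a_i − a_j) / (j − i). Reading off the sorted break points: {-1, 0}.
Verification: at each break x_0, at least two indices attain the minimum of min_i(a_i + i · x_0).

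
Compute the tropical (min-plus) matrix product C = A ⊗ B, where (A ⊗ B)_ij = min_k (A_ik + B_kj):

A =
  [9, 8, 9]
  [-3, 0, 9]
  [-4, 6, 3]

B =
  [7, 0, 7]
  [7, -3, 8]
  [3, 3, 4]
A ⊗ B =
  [12, 5, 13]
  [4, -3, 4]
  [3, -4, 3]

Apply the min-plus product entry-by-entry:
  C[0][0] = min over k of (A[0][0] + B[0][0] = 9 + 7 = 16, A[0][1] + B[1][0] = 8 + 7 = 15, A[0][2] + B[2][0] = 9 + 3 = 12) = 12 (attained at k = 2)
  C[0][1] = min over k of (A[0][0] + B[0][1] = 9 + 0 = 9, A[0][1] + B[1][1] = 8 + -3 = 5, A[0][2] + B[2][1] = 9 + 3 = 12) = 5 (attained at k = 1)
  C[0][2] = min over k of (A[0][0] + B[0][2] = 9 + 7 = 16, A[0][1] + B[1][2] = 8 + 8 = 16, A[0][2] + B[2][2] = 9 + 4 = 13) = 13 (attained at k = 2)
  C[1][0] = min over k of (A[1][0] + B[0][0] = -3 + 7 = 4, A[1][1] + B[1][0] = 0 + 7 = 7, A[1][2] + B[2][0] = 9 + 3 = 12) = 4 (attained at k = 0)
  C[1][1] = min over k of (A[1][0] + B[0][1] = -3 + 0 = -3, A[1][1] + B[1][1] = 0 + -3 = -3, A[1][2] + B[2][1] = 9 + 3 = 12) = -3 (attained at k = 0)
  C[1][2] = min over k of (A[1][0] + B[0][2] = -3 + 7 = 4, A[1][1] + B[1][2] = 0 + 8 = 8, A[1][2] + B[2][2] = 9 + 4 = 13) = 4 (attained at k = 0)
  C[2][0] = min over k of (A[2][0] + B[0][0] = -4 + 7 = 3, A[2][1] + B[1][0] = 6 + 7 = 13, A[2][2] + B[2][0] = 3 + 3 = 6) = 3 (attained at k = 0)
  C[2][1] = min over k of (A[2][0] + B[0][1] = -4 + 0 = -4, A[2][1] + B[1][1] = 6 + -3 = 3, A[2][2] + B[2][1] = 3 + 3 = 6) = -4 (attained at k = 0)
  C[2][2] = min over k of (A[2][0] + B[0][2] = -4 + 7 = 3, A[2][1] + B[1][2] = 6 + 8 = 14, A[2][2] + B[2][2] = 3 + 4 = 7) = 3 (attained at k = 0)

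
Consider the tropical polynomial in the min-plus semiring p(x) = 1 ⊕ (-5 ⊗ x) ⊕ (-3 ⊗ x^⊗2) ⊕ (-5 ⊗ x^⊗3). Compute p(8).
p(8) = 1

A tropical monomial a ⊗ x^⊗i evaluates to a + i · x. Evaluating each term at x = 8:
  Term 0 contributes 1 + 0 · 8 = 1
  Term 1 contributes -5 + 1 · 8 = 3
  Term 2 contributes -3 + 2 · 8 = 13
  Term 3 contributes -5 + 3 · 8 = 19
p(8) = ⊕ of these = min[1, 3, 13, 19] = 1.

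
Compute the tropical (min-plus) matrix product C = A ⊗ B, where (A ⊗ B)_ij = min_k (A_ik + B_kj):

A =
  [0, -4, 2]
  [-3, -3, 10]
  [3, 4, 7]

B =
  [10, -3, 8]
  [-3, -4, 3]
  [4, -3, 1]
A ⊗ B =
  [-7, -8, -1]
  [-6, -7, 0]
  [1, 0, 7]

Apply the min-plus product entry-by-entry:
  C[0][0] = min over k of (A[0][0] + B[0][0] = 0 + 10 = 10, A[0][1] + B[1][0] = -4 + -3 = -7, A[0][2] + B[2][0] = 2 + 4 = 6) = -7 (attained at k = 1)
  C[0][1] = min over k of (A[0][0] + B[0][1] = 0 + -3 = -3, A[0][1] + B[1][1] = -4 + -4 = -8, A[0][2] + B[2][1] = 2 + -3 = -1) = -8 (attained at k = 1)
  C[0][2] = min over k of (A[0][0] + B[0][2] = 0 + 8 = 8, A[0][1] + B[1][2] = -4 + 3 = -1, A[0][2] + B[2][2] = 2 + 1 = 3) = -1 (attained at k = 1)
  C[1][0] = min over k of (A[1][0] + B[0][0] = -3 + 10 = 7, A[1][1] + B[1][0] = -3 + -3 = -6, A[1][2] + B[2][0] = 10 + 4 = 14) = -6 (attained at k = 1)
  C[1][1] = min over k of (A[1][0] + B[0][1] = -3 + -3 = -6, A[1][1] + B[1][1] = -3 + -4 = -7, A[1][2] + B[2][1] = 10 + -3 = 7) = -7 (attained at k = 1)
  C[1][2] = min over k of (A[1][0] + B[0][2] = -3 + 8 = 5, A[1][1] + B[1][2] = -3 + 3 = 0, A[1][2] + B[2][2] = 10 + 1 = 11) = 0 (attained at k = 1)
  C[2][0] = min over k of (A[2][0] + B[0][0] = 3 + 10 = 13, A[2][1] + B[1][0] = 4 + -3 = 1, A[2][2] + B[2][0] = 7 + 4 = 11) = 1 (attained at k = 1)
  C[2][1] = min over k of (A[2][0] + B[0][1] = 3 + -3 = 0, A[2][1] + B[1][1] = 4 + -4 = 0, A[2][2] + B[2][1] = 7 + -3 = 4) = 0 (attained at k = 0)
  C[2][2] = min over k of (A[2][0] + B[0][2] = 3 + 8 = 11, A[2][1] + B[1][2] = 4 + 3 = 7, A[2][2] + B[2][2] = 7 + 1 = 8) = 7 (attained at k = 1)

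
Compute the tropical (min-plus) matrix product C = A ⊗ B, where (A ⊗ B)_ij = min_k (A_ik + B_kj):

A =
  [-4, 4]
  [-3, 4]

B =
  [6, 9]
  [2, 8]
A ⊗ B =
  [2, 5]
  [3, 6]

Apply the min-plus product entry-by-entry:
  C[0][0] = min over k of (A[0][0] + B[0][0] = -4 + 6 = 2, A[0][1] + B[1][0] = 4 + 2 = 6) = 2 (attained at k = 0)
  C[0][1] = min over k of (A[0][0] + B[0][1] = -4 + 9 = 5, A[0][1] + B[1][1] = 4 + 8 = 12) = 5 (attained at k = 0)
  C[1][0] = min over k of (A[1][0] + B[0][0] = -3 + 6 = 3, A[1][1] + B[1][0] = 4 + 2 = 6) = 3 (attained at k = 0)
  C[1][1] = min over k of (A[1][0] + B[0][1] = -3 + 9 = 6, A[1][1] + B[1][1] = 4 + 8 = 12) = 6 (attained at k = 0)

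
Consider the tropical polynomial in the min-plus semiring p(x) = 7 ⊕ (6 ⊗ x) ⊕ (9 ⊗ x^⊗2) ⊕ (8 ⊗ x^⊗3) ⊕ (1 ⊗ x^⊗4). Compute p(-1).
p(-1) = -3

A tropical monomial a ⊗ x^⊗i evaluates to a + i · x. Evaluating each term at x = -1:
  Term 0 contributes 7 + 0 · -1 = 7
  Term 1 contributes 6 + 1 · -1 = 5
  Term 2 contributes 9 + 2 · -1 = 7
  Term 3 contributes 8 + 3 · -1 = 5
  Term 4 contributes 1 + 4 · -1 = -3
p(-1) = ⊕ of these = min[7, 5, 7, 5, -3] = -3.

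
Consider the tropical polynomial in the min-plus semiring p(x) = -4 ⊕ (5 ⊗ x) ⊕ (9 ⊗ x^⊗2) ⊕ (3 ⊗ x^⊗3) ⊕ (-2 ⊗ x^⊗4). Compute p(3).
p(3) = -4

A tropical monomial a ⊗ x^⊗i evaluates to a + i · x. Evaluating each term at x = 3:
  Term 0 contributes -4 + 0 · 3 = -4
  Term 1 contributes 5 + 1 · 3 = 8
  Term 2 contributes 9 + 2 · 3 = 15
  Term 3 contributes 3 + 3 · 3 = 12
  Term 4 contributes -2 + 4 · 3 = 10
p(3) = ⊕ of these = min[-4, 8, 15, 12, 10] = -4.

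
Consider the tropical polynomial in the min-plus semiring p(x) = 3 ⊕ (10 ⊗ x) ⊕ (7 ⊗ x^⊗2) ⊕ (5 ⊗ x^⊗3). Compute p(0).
p(0) = 3

A tropical monomial a ⊗ x^⊗i evaluates to a + i · x. Evaluating each term at x = 0:
  Term 0 contributes 3 + 0 · 0 = 3
  Term 1 contributes 10 + 1 · 0 = 10
  Term 2 contributes 7 + 2 · 0 = 7
  Term 3 contributes 5 + 3 · 0 = 5
p(0) = ⊕ of these = min[3, 10, 7, 5] = 3.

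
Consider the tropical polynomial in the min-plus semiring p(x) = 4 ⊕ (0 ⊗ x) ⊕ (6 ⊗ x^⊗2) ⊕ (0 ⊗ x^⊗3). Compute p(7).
p(7) = 4

A tropical monomial a ⊗ x^⊗i evaluates to a + i · x. Evaluating each term at x = 7:
  Term 0 contributes 4 + 0 · 7 = 4
  Term 1 contributes 0 + 1 · 7 = 7
  Term 2 contributes 6 + 2 · 7 = 20
  Term 3 contributes 0 + 3 · 7 = 21
p(7) = ⊕ of these = min[4, 7, 20, 21] = 4.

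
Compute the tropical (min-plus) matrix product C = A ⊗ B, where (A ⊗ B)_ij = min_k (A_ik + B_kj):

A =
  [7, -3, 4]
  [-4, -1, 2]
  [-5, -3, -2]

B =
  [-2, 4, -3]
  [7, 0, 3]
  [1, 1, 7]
A ⊗ B =
  [4, -3, 0]
  [-6, -1, -7]
  [-7, -3, -8]

Apply the min-plus product entry-by-entry:
  C[0][0] = min over k of (A[0][0] + B[0][0] = 7 + -2 = 5, A[0][1] + B[1][0] = -3 + 7 = 4, A[0][2] + B[2][0] = 4 + 1 = 5) = 4 (attained at k = 1)
  C[0][1] = min over k of (A[0][0] + B[0][1] = 7 + 4 = 11, A[0][1] + B[1][1] = -3 + 0 = -3, A[0][2] + B[2][1] = 4 + 1 = 5) = -3 (attained at k = 1)
  C[0][2] = min over k of (A[0][0] + B[0][2] = 7 + -3 = 4, A[0][1] + B[1][2] = -3 + 3 = 0, A[0][2] + B[2][2] = 4 + 7 = 11) = 0 (attained at k = 1)
  C[1][0] = min over k of (A[1][0] + B[0][0] = -4 + -2 = -6, A[1][1] + B[1][0] = -1 + 7 = 6, A[1][2] + B[2][0] = 2 + 1 = 3) = -6 (attained at k = 0)
  C[1][1] = min over k of (A[1][0] + B[0][1] = -4 + 4 = 0, A[1][1] + B[1][1] = -1 + 0 = -1, A[1][2] + B[2][1] = 2 + 1 = 3) = -1 (attained at k = 1)
  C[1][2] = min over k of (A[1][0] + B[0][2] = -4 + -3 = -7, A[1][1] + B[1][2] = -1 + 3 = 2, A[1][2] + B[2][2] = 2 + 7 = 9) = -7 (attained at k = 0)
  C[2][0] = min over k of (A[2][0] + B[0][0] = -5 + -2 = -7, A[2][1] + B[1][0] = -3 + 7 = 4, A[2][2] + B[2][0] = -2 + 1 = -1) = -7 (attained at k = 0)
  C[2][1] = min over k of (A[2][0] + B[0][1] = -5 + 4 = -1, A[2][1] + B[1][1] = -3 + 0 = -3, A[2][2] + B[2][1] = -2 + 1 = -1) = -3 (attained at k = 1)
  C[2][2] = min over k of (A[2][0] + B[0][2] = -5 + -3 = -8, A[2][1] + B[1][2] = -3 + 3 = 0, A[2][2] + B[2][2] = -2 + 7 = 5) = -8 (attained at k = 0)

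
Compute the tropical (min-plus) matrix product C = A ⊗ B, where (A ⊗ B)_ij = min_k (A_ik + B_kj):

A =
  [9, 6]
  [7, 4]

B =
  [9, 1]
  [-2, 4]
A ⊗ B =
  [4, 10]
  [2, 8]

Apply the min-plus product entry-by-entry:
  C[0][0] = min over k of (A[0][0] + B[0][0] = 9 + 9 = 18, A[0][1] + B[1][0] = 6 + -2 = 4) = 4 (attained at k = 1)
  C[0][1] = min over k of (A[0][0] + B[0][1] = 9 + 1 = 10, A[0][1] + B[1][1] = 6 + 4 = 10) = 10 (attained at k = 0)
  C[1][0] = min over k of (A[1][0] + B[0][0] = 7 + 9 = 16, A[1][1] + B[1][0] = 4 + -2 = 2) = 2 (attained at k = 1)
  C[1][1] = min over k of (A[1][0] + B[0][1] = 7 + 1 = 8, A[1][1] + B[1][1] = 4 + 4 = 8) = 8 (attained at k = 0)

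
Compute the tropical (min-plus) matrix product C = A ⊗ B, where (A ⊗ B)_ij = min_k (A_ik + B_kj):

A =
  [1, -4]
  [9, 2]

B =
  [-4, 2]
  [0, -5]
A ⊗ B =
  [-4, -9]
  [2, -3]

Apply the min-plus product entry-by-entry:
  C[0][0] = min over k of (A[0][0] + B[0][0] = 1 + -4 = -3, A[0][1] + B[1][0] = -4 + 0 = -4) = -4 (attained at k = 1)
  C[0][1] = min over k of (A[0][0] + B[0][1] = 1 + 2 = 3, A[0][1] + B[1][1] = -4 + -5 = -9) = -9 (attained at k = 1)
  C[1][0] = min over k of (A[1][0] + B[0][0] = 9 + -4 = 5, A[1][1] + B[1][0] = 2 + 0 = 2) = 2 (attained at k = 1)
  C[1][1] = min over k of (A[1][0] + B[0][1] = 9 + 2 = 11, A[1][1] + B[1][1] = 2 + -5 = -3) = -3 (attained at k = 1)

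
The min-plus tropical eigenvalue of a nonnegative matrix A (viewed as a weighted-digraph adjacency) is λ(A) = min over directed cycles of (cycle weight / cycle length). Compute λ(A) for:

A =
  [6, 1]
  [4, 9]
λ(A) = 5/2

Enumerate directed cycles and compute their means (weight / length). Sample:
  cycle 0 → 0: weight = 6, length = 1, mean = 6/1 ≈ 6.000
  cycle 1 → 1: weight = 9, length = 1, mean = 9/1 ≈ 9.000
  cycle 0 → 1 → 0: weight = 5, length = 2, mean = 5/2 ≈ 2.500
  cycle 1 → 0 → 1: weight = 5, length = 2, mean = 5/2 ≈ 2.500
Minimum mean = 2.500, attained e.g. along the cycle 0 → 1 → 0 with weight 5 and length 2. So λ(A) = 5/2 = 5/2.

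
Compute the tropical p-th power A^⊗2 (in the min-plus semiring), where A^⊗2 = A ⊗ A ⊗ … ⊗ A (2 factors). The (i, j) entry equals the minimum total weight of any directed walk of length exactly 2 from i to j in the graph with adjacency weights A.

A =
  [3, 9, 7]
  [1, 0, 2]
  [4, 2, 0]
A^⊗2 =
  [6, 9, 7]
  [1, 0, 2]
  [3, 2, 0]

Each entry (A^⊗2)_ij equals the minimum over all length-2 walks i = v_0 → v_1 → … → v_2 = j of Σ_t A[v_t][v_{t+1}]. For example, for (i, j) = (0, 2) we minimise over 3 possible intermediate vertex sequences; the minimum is 7, attained along the walk 0 → 2 → 2.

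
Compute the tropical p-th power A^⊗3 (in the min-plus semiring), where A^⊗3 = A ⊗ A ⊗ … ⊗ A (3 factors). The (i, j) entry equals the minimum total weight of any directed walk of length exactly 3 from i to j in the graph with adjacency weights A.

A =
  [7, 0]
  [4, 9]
A^⊗3 =
  [11, 4]
  [8, 11]

Each entry (A^⊗3)_ij equals the minimum over all length-3 walks i = v_0 → v_1 → … → v_3 = j of Σ_t A[v_t][v_{t+1}]. For example, for (i, j) = (0, 1) we minimise over 4 possible intermediate vertex sequences; the minimum is 4, attained along the walk 0 → 1 → 0 → 1.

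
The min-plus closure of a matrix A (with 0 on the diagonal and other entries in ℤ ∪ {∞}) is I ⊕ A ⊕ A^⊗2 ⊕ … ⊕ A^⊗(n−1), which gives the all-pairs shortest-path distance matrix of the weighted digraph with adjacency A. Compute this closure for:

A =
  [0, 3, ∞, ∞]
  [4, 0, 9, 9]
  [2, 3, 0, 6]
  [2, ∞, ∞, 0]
Closure =
  [0, 3, 12, 12]
  [4, 0, 9, 9]
  [2, 3, 0, 6]
  [2, 5, 14, 0]

This is the Floyd-Warshall all-pairs shortest-path computation. For each intermediate vertex k = 0, 1, …, 3, update dist[i][j] ← min(dist[i][j], dist[i][k] + dist[k][j]). The final matrix gives, for each (i, j), the minimum total weight of any directed path from i to j (possibly empty when i = j).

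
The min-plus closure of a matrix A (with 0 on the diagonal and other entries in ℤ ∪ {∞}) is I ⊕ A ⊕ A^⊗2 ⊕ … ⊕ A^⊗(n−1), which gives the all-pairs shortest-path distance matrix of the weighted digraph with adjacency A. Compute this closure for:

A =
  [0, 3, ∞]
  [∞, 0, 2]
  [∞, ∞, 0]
Closure =
  [0, 3, 5]
  [∞, 0, 2]
  [∞, ∞, 0]

This is the Floyd-Warshall all-pairs shortest-path computation. For each intermediate vertex k = 0, 1, …, 2, update dist[i][j] ← min(dist[i][j], dist[i][k] + dist[k][j]). The final matrix gives, for each (i, j), the minimum total weight of any directed path from i to j (possibly empty when i = j).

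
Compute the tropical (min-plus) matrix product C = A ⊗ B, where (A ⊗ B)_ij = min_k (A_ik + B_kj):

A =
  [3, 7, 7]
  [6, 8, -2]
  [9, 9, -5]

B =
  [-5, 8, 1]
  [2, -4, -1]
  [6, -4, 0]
A ⊗ B =
  [-2, 3, 4]
  [1, -6, -2]
  [1, -9, -5]

Apply the min-plus product entry-by-entry:
  C[0][0] = min over k of (A[0][0] + B[0][0] = 3 + -5 = -2, A[0][1] + B[1][0] = 7 + 2 = 9, A[0][2] + B[2][0] = 7 + 6 = 13) = -2 (attained at k = 0)
  C[0][1] = min over k of (A[0][0] + B[0][1] = 3 + 8 = 11, A[0][1] + B[1][1] = 7 + -4 = 3, A[0][2] + B[2][1] = 7 + -4 = 3) = 3 (attained at k = 1)
  C[0][2] = min over k of (A[0][0] + B[0][2] = 3 + 1 = 4, A[0][1] + B[1][2] = 7 + -1 = 6, A[0][2] + B[2][2] = 7 + 0 = 7) = 4 (attained at k = 0)
  C[1][0] = min over k of (A[1][0] + B[0][0] = 6 + -5 = 1, A[1][1] + B[1][0] = 8 + 2 = 10, A[1][2] + B[2][0] = -2 + 6 = 4) = 1 (attained at k = 0)
  C[1][1] = min over k of (A[1][0] + B[0][1] = 6 + 8 = 14, A[1][1] + B[1][1] = 8 + -4 = 4, A[1][2] + B[2][1] = -2 + -4 = -6) = -6 (attained at k = 2)
  C[1][2] = min over k of (A[1][0] + B[0][2] = 6 + 1 = 7, A[1][1] + B[1][2] = 8 + -1 = 7, A[1][2] + B[2][2] = -2 + 0 = -2) = -2 (attained at k = 2)
  C[2][0] = min over k of (A[2][0] + B[0][0] = 9 + -5 = 4, A[2][1] + B[1][0] = 9 + 2 = 11, A[2][2] + B[2][0] = -5 + 6 = 1) = 1 (attained at k = 2)
  C[2][1] = min over k of (A[2][0] + B[0][1] = 9 + 8 = 17, A[2][1] + B[1][1] = 9 + -4 = 5, A[2][2] + B[2][1] = -5 + -4 = -9) = -9 (attained at k = 2)
  C[2][2] = min over k of (A[2][0] + B[0][2] = 9 + 1 = 10, A[2][1] + B[1][2] = 9 + -1 = 8, A[2][2] + B[2][2] = -5 + 0 = -5) = -5 (attained at k = 2)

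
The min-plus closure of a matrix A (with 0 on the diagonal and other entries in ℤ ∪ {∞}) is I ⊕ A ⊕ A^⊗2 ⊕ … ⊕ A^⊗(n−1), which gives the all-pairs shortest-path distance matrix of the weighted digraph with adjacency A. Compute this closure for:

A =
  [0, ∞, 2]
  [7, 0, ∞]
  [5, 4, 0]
Closure =
  [0, 6, 2]
  [7, 0, 9]
  [5, 4, 0]

This is the Floyd-Warshall all-pairs shortest-path computation. For each intermediate vertex k = 0, 1, …, 2, update dist[i][j] ← min(dist[i][j], dist[i][k] + dist[k][j]). The final matrix gives, for each (i, j), the minimum total weight of any directed path from i to j (possibly empty when i = j).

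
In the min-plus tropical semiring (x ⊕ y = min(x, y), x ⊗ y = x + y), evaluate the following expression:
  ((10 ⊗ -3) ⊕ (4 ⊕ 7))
((10 ⊗ -3) ⊕ (4 ⊕ 7)) = 4

Expand innermost to outermost. Recall ⊕ takes the minimum of its arguments and ⊗ takes their sum. Working out the expression ((10 ⊗ -3) ⊕ (4 ⊕ 7)) gives 4.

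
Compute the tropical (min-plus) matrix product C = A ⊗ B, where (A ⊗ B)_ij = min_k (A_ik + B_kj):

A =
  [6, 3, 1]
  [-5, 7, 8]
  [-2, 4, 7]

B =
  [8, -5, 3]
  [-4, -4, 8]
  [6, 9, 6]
A ⊗ B =
  [-1, -1, 7]
  [3, -10, -2]
  [0, -7, 1]

Apply the min-plus product entry-by-entry:
  C[0][0] = min over k of (A[0][0] + B[0][0] = 6 + 8 = 14, A[0][1] + B[1][0] = 3 + -4 = -1, A[0][2] + B[2][0] = 1 + 6 = 7) = -1 (attained at k = 1)
  C[0][1] = min over k of (A[0][0] + B[0][1] = 6 + -5 = 1, A[0][1] + B[1][1] = 3 + -4 = -1, A[0][2] + B[2][1] = 1 + 9 = 10) = -1 (attained at k = 1)
  C[0][2] = min over k of (A[0][0] + B[0][2] = 6 + 3 = 9, A[0][1] + B[1][2] = 3 + 8 = 11, A[0][2] + B[2][2] = 1 + 6 = 7) = 7 (attained at k = 2)
  C[1][0] = min over k of (A[1][0] + B[0][0] = -5 + 8 = 3, A[1][1] + B[1][0] = 7 + -4 = 3, A[1][2] + B[2][0] = 8 + 6 = 14) = 3 (attained at k = 0)
  C[1][1] = min over k of (A[1][0] + B[0][1] = -5 + -5 = -10, A[1][1] + B[1][1] = 7 + -4 = 3, A[1][2] + B[2][1] = 8 + 9 = 17) = -10 (attained at k = 0)
  C[1][2] = min over k of (A[1][0] + B[0][2] = -5 + 3 = -2, A[1][1] + B[1][2] = 7 + 8 = 15, A[1][2] + B[2][2] = 8 + 6 = 14) = -2 (attained at k = 0)
  C[2][0] = min over k of (A[2][0] + B[0][0] = -2 + 8 = 6, A[2][1] + B[1][0] = 4 + -4 = 0, A[2][2] + B[2][0] = 7 + 6 = 13) = 0 (attained at k = 1)
  C[2][1] = min over k of (A[2][0] + B[0][1] = -2 + -5 = -7, A[2][1] + B[1][1] = 4 + -4 = 0, A[2][2] + B[2][1] = 7 + 9 = 16) = -7 (attained at k = 0)
  C[2][2] = min over k of (A[2][0] + B[0][2] = -2 + 3 = 1, A[2][1] + B[1][2] = 4 + 8 = 12, A[2][2] + B[2][2] = 7 + 6 = 13) = 1 (attained at k = 0)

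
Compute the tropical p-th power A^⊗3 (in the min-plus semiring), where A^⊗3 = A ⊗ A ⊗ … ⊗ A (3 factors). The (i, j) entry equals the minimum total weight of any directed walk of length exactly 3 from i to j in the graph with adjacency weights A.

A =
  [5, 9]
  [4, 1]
A^⊗3 =
  [14, 11]
  [6, 3]

Each entry (A^⊗3)_ij equals the minimum over all length-3 walks i = v_0 → v_1 → … → v_3 = j of Σ_t A[v_t][v_{t+1}]. For example, for (i, j) = (0, 1) we minimise over 4 possible intermediate vertex sequences; the minimum is 11, attained along the walk 0 → 1 → 1 → 1.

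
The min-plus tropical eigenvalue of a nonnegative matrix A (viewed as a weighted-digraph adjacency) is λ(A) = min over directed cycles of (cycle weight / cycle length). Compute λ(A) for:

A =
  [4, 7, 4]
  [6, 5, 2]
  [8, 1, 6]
λ(A) = 3/2

Enumerate directed cycles and compute their means (weight / length). Sample:
  cycle 0 → 0: weight = 4, length = 1, mean = 4/1 ≈ 4.000
  cycle 1 → 1: weight = 5, length = 1, mean = 5/1 ≈ 5.000
  cycle 2 → 2: weight = 6, length = 1, mean = 6/1 ≈ 6.000
  cycle 0 → 1 → 0: weight = 13, length = 2, mean = 13/2 ≈ 6.500
  cycle 0 → 2 → 0: weight = 12, length = 2, mean = 12/2 ≈ 6.000
  cycle 1 → 0 → 1: weight = 13, length = 2, mean = 13/2 ≈ 6.500
Minimum mean = 1.500, attained e.g. along the cycle 1 → 2 → 1 with weight 3 and length 2. So λ(A) = 3/2 = 3/2.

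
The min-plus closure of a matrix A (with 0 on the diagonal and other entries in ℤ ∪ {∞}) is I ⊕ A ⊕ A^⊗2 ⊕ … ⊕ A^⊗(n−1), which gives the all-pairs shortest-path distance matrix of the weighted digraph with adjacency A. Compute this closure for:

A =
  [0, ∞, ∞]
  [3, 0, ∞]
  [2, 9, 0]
Closure =
  [0, ∞, ∞]
  [3, 0, ∞]
  [2, 9, 0]

This is the Floyd-Warshall all-pairs shortest-path computation. For each intermediate vertex k = 0, 1, …, 2, update dist[i][j] ← min(dist[i][j], dist[i][k] + dist[k][j]). The final matrix gives, for each (i, j), the minimum total weight of any directed path from i to j (possibly empty when i = j).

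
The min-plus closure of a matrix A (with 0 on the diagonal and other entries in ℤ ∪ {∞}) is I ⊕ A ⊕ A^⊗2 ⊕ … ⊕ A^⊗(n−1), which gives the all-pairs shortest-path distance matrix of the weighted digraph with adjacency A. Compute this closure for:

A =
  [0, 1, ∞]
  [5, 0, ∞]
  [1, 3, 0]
Closure =
  [0, 1, ∞]
  [5, 0, ∞]
  [1, 2, 0]

This is the Floyd-Warshall all-pairs shortest-path computation. For each intermediate vertex k = 0, 1, …, 2, update dist[i][j] ← min(dist[i][j], dist[i][k] + dist[k][j]). The final matrix gives, for each (i, j), the minimum total weight of any directed path from i to j (possibly empty when i = j).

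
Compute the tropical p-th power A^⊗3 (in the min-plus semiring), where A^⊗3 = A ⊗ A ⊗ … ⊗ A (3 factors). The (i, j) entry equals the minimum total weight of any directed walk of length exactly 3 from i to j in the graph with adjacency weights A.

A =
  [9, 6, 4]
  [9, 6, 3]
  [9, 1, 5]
A^⊗3 =
  [14, 10, 8]
  [13, 9, 7]
  [13, 5, 9]

Each entry (A^⊗3)_ij equals the minimum over all length-3 walks i = v_0 → v_1 → … → v_3 = j of Σ_t A[v_t][v_{t+1}]. For example, for (i, j) = (0, 2) we minimise over 9 possible intermediate vertex sequences; the minimum is 8, attained along the walk 0 → 2 → 1 → 2.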